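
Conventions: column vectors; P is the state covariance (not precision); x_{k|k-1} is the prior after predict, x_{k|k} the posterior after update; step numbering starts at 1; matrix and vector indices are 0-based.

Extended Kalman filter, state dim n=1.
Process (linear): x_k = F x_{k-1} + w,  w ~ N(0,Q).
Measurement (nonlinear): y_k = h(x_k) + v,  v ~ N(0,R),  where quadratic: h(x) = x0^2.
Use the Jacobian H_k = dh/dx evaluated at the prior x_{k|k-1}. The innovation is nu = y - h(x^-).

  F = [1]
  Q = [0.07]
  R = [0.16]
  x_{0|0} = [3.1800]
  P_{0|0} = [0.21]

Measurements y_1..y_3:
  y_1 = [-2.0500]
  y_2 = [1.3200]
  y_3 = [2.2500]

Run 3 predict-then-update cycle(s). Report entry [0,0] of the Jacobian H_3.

step 1: x^-=[3.1800]  P^-=[0.2800]  H_jac=[6.3600]  S=[11.4859]  K=[0.1550]  nu=[-12.1624]  x^+=[1.2943]  P^+=[0.0039]
step 2: x^-=[1.2943]  P^-=[0.0739]  H_jac=[2.5886]  S=[0.6552]  K=[0.2920]  nu=[-0.3552]  x^+=[1.1906]  P^+=[0.0180]
step 3: x^-=[1.1906]  P^-=[0.0880]  H_jac=[2.3812]  S=[0.6592]  K=[0.3180]  nu=[0.8325]  x^+=[1.4554]  P^+=[0.0214]

H_jac[0,0] = 2.3812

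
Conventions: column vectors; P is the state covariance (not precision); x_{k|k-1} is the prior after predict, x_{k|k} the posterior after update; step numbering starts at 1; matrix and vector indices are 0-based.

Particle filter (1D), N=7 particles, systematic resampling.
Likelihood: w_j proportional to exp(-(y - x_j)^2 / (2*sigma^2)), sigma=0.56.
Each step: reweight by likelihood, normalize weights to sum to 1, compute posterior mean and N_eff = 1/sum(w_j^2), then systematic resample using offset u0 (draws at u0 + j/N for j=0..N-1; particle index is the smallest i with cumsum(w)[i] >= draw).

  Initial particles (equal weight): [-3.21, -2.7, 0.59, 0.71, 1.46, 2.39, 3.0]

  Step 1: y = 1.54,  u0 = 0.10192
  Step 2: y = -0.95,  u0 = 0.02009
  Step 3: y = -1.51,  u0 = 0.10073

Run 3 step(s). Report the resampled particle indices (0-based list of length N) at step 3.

resampled_idx = [0, 1, 2, 3, 3, 4, 6]

step 1: w=[0.0000, 0.0000, 0.1242, 0.1746, 0.5183, 0.1655, 0.0175]  mean=1.4019  Neff=2.9223  idx=[2, 3, 4, 4, 4, 4, 5]
step 2: w=[0.6415, 0.3478, 0.0027, 0.0027, 0.0027, 0.0027, 0.0000]  mean=0.6411  Neff=1.8779  idx=[0, 0, 0, 0, 0, 1, 1]
step 3: w=[0.1702, 0.1702, 0.1702, 0.1702, 0.1702, 0.0745, 0.0745]  mean=0.6079  Neff=6.4123  idx=[0, 1, 2, 3, 3, 4, 6]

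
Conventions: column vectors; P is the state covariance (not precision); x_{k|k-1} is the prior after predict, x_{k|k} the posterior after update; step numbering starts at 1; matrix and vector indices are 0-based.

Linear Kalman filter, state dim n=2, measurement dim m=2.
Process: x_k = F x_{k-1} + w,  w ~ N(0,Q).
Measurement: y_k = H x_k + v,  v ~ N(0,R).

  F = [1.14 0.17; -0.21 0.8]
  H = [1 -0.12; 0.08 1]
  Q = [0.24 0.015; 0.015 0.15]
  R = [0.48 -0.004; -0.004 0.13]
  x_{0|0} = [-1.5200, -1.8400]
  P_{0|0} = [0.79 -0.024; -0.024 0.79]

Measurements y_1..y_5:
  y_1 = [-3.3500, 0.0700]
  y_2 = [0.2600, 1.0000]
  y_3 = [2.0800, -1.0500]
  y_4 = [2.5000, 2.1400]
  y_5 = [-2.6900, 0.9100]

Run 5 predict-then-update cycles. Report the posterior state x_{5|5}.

x_post = [-0.4485, 0.8816]

step 1: x^-=[-2.0456, -1.1528]  P^-=[1.2802 -0.0877; -0.0877 0.6985]  S=[1.7913 -0.0723; -0.0723 0.8227]  K=[0.7238 0.0815; -0.0621 0.8351]  nu=[-1.4427, 1.3864]  x^+=[-2.9770, 0.0946]  P^+=[0.3447 -0.0199; -0.0199 0.1104]
step 2: x^-=[-3.3777, 0.7008]  P^-=[0.6835 -0.0699; -0.0699 0.2425]  S=[1.1838 -0.0477; -0.0477 0.3657]  K=[0.5859 0.0347; -0.0579 0.6403]  nu=[3.7218, 0.5694]  x^+=[-1.1774, 0.8500]  P^+=[0.2787 -0.0201; -0.0201 0.0851]
step 3: x^-=[-1.1978, 0.9273]  P^-=[0.5968 -0.0578; -0.0578 0.2235]  S=[1.0939 -0.0403; -0.0403 0.3481]  K=[0.5532 0.0352; -0.0544 0.6225]  nu=[3.3890, -1.8815]  x^+=[0.6108, -0.4284]  P^+=[0.2632 -0.0187; -0.0187 0.0826]
step 4: x^-=[0.6235, -0.4710]  P^-=[0.5772 -0.0531; -0.0531 0.2208]  S=[1.0731 -0.0369; -0.0369 0.3460]  K=[0.5451 0.0381; -0.0529 0.6202]  nu=[1.8199, 2.5611]  x^+=[1.7131, 1.0212]  P^+=[0.2593 -0.0180; -0.0180 0.0823]
step 5: x^-=[2.1266, 0.4572]  P^-=[0.5724 -0.0516; -0.0516 0.2201]  S=[1.0680 -0.0358; -0.0358 0.3455]  K=[0.5431 0.0393; -0.0523 0.6197]  nu=[-4.7617, 0.2826]  x^+=[-0.4485, 0.8816]  P^+=[0.2584 -0.0177; -0.0177 0.0822]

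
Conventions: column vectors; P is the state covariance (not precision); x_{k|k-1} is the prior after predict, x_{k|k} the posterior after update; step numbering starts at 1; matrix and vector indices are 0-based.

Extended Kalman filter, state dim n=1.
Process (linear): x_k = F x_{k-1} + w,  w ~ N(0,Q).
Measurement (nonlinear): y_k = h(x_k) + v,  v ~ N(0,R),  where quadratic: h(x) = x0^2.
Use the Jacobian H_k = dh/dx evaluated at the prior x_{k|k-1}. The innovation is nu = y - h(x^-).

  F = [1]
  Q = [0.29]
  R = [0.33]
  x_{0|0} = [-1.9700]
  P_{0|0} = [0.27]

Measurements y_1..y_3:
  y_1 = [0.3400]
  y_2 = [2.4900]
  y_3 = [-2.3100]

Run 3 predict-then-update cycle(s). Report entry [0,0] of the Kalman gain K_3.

step 1: x^-=[-1.9700]  P^-=[0.5600]  H_jac=[-3.9400]  S=[9.0232]  K=[-0.2445]  nu=[-3.5409]  x^+=[-1.1042]  P^+=[0.0205]
step 2: x^-=[-1.1042]  P^-=[0.3105]  H_jac=[-2.2083]  S=[1.8441]  K=[-0.3718]  nu=[1.2708]  x^+=[-1.5767]  P^+=[0.0556]
step 3: x^-=[-1.5767]  P^-=[0.3456]  H_jac=[-3.1533]  S=[3.7660]  K=[-0.2893]  nu=[-4.7958]  x^+=[-0.1890]  P^+=[0.0303]

K[0,0] = -0.2893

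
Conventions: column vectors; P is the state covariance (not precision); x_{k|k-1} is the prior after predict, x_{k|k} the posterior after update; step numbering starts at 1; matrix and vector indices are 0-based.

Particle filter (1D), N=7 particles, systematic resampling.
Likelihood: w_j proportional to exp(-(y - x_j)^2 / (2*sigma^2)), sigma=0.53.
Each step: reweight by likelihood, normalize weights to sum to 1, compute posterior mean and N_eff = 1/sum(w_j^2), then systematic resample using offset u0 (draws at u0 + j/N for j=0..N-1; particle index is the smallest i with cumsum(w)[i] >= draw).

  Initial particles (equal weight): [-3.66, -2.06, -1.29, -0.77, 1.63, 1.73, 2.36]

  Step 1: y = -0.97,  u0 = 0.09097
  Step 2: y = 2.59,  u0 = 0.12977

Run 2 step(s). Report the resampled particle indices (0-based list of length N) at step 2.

resampled_idx = [3, 4, 4, 5, 5, 6, 6]

step 1: w=[0.0000, 0.0640, 0.4420, 0.4940, 0.0000, 0.0000, 0.0000]  mean=-1.0824  Neff=2.2548  idx=[2, 2, 2, 3, 3, 3, 3]
step 2: w=[0.0003, 0.0003, 0.0003, 0.2498, 0.2498, 0.2498, 0.2498]  mean=-0.7705  Neff=4.0074  idx=[3, 4, 4, 5, 5, 6, 6]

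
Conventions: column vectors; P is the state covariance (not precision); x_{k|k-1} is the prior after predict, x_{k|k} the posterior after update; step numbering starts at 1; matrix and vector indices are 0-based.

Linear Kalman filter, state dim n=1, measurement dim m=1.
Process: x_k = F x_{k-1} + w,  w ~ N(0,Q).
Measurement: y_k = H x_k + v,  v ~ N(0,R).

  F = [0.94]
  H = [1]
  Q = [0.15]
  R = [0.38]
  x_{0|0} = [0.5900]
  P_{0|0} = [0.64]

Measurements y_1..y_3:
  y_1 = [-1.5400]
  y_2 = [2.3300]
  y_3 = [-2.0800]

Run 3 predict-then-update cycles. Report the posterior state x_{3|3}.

x_post = [-0.5529]

step 1: x^-=[0.5546]  P^-=[0.7155]  S=[1.0955]  K=[0.6531]  nu=[-2.0946]  x^+=[-0.8134]  P^+=[0.2482]
step 2: x^-=[-0.7646]  P^-=[0.3693]  S=[0.7493]  K=[0.4929]  nu=[3.0946]  x^+=[0.7606]  P^+=[0.1873]
step 3: x^-=[0.7150]  P^-=[0.3155]  S=[0.6955]  K=[0.4536]  nu=[-2.7950]  x^+=[-0.5529]  P^+=[0.1724]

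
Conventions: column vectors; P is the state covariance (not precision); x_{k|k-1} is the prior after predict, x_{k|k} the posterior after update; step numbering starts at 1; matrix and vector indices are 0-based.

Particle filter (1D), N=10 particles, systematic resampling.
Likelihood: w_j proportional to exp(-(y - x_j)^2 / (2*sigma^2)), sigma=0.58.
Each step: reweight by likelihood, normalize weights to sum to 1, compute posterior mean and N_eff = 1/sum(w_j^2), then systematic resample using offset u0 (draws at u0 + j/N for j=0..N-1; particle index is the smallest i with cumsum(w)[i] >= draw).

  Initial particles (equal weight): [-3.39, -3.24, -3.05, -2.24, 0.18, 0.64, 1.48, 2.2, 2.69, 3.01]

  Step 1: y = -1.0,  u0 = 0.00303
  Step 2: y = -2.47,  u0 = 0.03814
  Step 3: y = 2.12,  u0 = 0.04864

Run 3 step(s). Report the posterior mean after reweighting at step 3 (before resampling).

step 1: w=[0.0008, 0.0023, 0.0078, 0.4083, 0.5067, 0.0737, 0.0004, 0.0000, 0.0000, 0.0000]  mean=-0.8096  Neff=2.3315  idx=[1, 3, 3, 3, 3, 4, 4, 4, 4, 4]
step 2: w=[0.1007, 0.2248, 0.2248, 0.2248, 0.2248, 0.0000, 0.0000, 0.0000, 0.0000, 0.0000]  mean=-2.3407  Neff=4.7104  idx=[0, 1, 1, 2, 2, 2, 3, 3, 4, 4]
step 3: w=[0.0000, 0.1111, 0.1111, 0.1111, 0.1111, 0.1111, 0.1111, 0.1111, 0.1111, 0.1111]  mean=-2.2400  Neff=9.0000  idx=[1, 2, 3, 4, 5, 5, 6, 7, 8, 9]

post_mean = -2.2400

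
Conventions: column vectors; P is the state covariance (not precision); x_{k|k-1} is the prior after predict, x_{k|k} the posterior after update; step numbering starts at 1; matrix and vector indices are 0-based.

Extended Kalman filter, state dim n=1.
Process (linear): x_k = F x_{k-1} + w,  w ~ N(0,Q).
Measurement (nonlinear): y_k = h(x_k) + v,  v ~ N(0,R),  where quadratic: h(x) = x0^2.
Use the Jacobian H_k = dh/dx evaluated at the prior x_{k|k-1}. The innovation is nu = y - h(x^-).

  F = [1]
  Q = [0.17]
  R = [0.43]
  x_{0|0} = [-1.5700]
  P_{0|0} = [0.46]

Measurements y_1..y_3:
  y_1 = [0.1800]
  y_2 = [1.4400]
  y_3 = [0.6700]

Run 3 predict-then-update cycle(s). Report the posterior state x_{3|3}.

step 1: x^-=[-1.5700]  P^-=[0.6300]  H_jac=[-3.1400]  S=[6.6415]  K=[-0.2979]  nu=[-2.2849]  x^+=[-0.8894]  P^+=[0.0408]
step 2: x^-=[-0.8894]  P^-=[0.2108]  H_jac=[-1.7789]  S=[1.0970]  K=[-0.3418]  nu=[0.6489]  x^+=[-1.1112]  P^+=[0.0826]
step 3: x^-=[-1.1112]  P^-=[0.2526]  H_jac=[-2.2225]  S=[1.6778]  K=[-0.3346]  nu=[-0.5648]  x^+=[-0.9222]  P^+=[0.0647]

x_post = [-0.9222]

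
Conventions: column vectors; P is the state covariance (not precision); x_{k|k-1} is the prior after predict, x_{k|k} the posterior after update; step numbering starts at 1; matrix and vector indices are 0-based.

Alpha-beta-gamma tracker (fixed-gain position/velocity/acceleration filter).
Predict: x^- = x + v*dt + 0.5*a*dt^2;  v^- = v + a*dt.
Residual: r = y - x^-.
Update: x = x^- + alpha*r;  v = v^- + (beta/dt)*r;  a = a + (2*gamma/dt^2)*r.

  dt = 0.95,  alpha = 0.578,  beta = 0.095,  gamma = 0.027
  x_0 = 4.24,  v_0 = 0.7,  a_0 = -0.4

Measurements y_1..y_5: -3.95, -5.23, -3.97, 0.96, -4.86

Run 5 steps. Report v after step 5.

step 1: x_pred=4.7245  r=-8.6745  x^+=-0.2894  v^+=-0.5475  a^+=-0.9190
step 2: x_pred=-1.2241  r=-4.0059  x^+=-3.5395  v^+=-1.8211  a^+=-1.1587
step 3: x_pred=-5.7925  r=1.8225  x^+=-4.7391  v^+=-2.7396  a^+=-1.0497
step 4: x_pred=-7.8154  r=8.7754  x^+=-2.7432  v^+=-2.8593  a^+=-0.5246
step 5: x_pred=-5.6963  r=0.8363  x^+=-5.2129  v^+=-3.2740  a^+=-0.4746

v_post = -3.2740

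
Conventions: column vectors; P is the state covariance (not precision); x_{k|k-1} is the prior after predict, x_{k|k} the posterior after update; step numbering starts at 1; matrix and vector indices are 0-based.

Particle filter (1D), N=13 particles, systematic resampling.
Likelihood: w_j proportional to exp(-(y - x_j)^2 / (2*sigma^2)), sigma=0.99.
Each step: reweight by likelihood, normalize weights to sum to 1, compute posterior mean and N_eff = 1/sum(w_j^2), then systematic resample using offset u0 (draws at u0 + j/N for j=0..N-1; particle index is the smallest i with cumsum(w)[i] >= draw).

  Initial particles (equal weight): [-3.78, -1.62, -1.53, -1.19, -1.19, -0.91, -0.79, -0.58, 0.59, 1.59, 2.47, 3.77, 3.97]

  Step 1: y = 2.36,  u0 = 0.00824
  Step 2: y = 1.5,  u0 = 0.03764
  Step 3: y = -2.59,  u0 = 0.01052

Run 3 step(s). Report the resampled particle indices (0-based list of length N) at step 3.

resampled_idx = [0, 0, 0, 0, 0, 0, 0, 0, 0, 0, 0, 0, 3]

step 1: w=[0.0000, 0.0001, 0.0002, 0.0006, 0.0006, 0.0016, 0.0024, 0.0047, 0.0781, 0.2852, 0.3836, 0.1400, 0.1029]  mean=2.3749  Neff=3.7768  idx=[7, 8, 9, 9, 9, 10, 10, 10, 10, 10, 11, 11, 12]
step 2: w=[0.0156, 0.0932, 0.1415, 0.1415, 0.1415, 0.0879, 0.0879, 0.0879, 0.0879, 0.0879, 0.0103, 0.0103, 0.0063]  mean=1.9097  Neff=9.2635  idx=[1, 2, 2, 3, 3, 4, 4, 5, 6, 7, 8, 8, 9]
step 3: w=[0.8752, 0.0205, 0.0205, 0.0205, 0.0205, 0.0205, 0.0205, 0.0003, 0.0003, 0.0003, 0.0003, 0.0003, 0.0003]  mean=0.7166  Neff=1.3014  idx=[0, 0, 0, 0, 0, 0, 0, 0, 0, 0, 0, 0, 3]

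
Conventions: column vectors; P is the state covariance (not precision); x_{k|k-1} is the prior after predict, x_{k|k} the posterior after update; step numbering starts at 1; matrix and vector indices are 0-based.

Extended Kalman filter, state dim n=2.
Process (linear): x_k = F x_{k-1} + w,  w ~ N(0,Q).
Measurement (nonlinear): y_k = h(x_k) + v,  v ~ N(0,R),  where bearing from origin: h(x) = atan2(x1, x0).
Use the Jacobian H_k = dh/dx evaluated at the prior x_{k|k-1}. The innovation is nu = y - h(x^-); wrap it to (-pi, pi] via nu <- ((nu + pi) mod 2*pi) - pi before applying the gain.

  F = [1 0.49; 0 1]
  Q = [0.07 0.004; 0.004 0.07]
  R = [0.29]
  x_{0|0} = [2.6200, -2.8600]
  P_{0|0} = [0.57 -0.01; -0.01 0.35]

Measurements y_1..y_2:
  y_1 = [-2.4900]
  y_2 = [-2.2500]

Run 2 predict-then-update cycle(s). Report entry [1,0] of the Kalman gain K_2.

step 1: x^-=[1.2186, -2.8600]  P^-=[0.7142 0.1655; 0.1655 0.4200]  H_jac=[0.2959 0.1261]  S=[0.3716]  K=[0.6250; 0.2743]  nu=[-1.3220]  x^+=[0.3924, -3.2227]  P^+=[0.5691 0.1018; 0.1018 0.3920]
step 2: x^-=[-1.1867, -3.2227]  P^-=[0.8330 0.2979; 0.2979 0.4620]  H_jac=[0.2732 -0.1006]  S=[0.3405]  K=[0.5804; 0.1025]  nu=[-0.3264]  x^+=[-1.3762, -3.2561]  P^+=[0.7183 0.2776; 0.2776 0.4585]

K[1,0] = 0.1025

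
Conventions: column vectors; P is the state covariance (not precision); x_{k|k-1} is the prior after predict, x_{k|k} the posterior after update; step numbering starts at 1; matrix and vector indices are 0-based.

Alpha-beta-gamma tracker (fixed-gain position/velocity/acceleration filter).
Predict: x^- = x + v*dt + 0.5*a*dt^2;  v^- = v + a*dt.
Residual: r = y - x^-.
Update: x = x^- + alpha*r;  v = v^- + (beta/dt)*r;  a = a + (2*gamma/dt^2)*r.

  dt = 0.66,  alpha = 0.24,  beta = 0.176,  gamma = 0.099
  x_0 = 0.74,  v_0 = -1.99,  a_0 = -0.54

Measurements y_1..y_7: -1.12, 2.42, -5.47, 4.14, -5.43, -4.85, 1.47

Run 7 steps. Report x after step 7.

step 1: x_pred=-0.6910  r=-0.4290  x^+=-0.7940  v^+=-2.4608  a^+=-0.7350
step 2: x_pred=-2.5782  r=4.9982  x^+=-1.3786  v^+=-1.6130  a^+=1.5369
step 3: x_pred=-2.1085  r=-3.3615  x^+=-2.9153  v^+=-1.4951  a^+=0.0089
step 4: x_pred=-3.9001  r=8.0401  x^+=-1.9704  v^+=0.6548  a^+=3.6635
step 5: x_pred=-0.7403  r=-4.6897  x^+=-1.8659  v^+=1.8222  a^+=1.5319
step 6: x_pred=-0.3296  r=-4.5204  x^+=-1.4145  v^+=1.6278  a^+=-0.5229
step 7: x_pred=-0.4540  r=1.9240  x^+=0.0077  v^+=1.7957  a^+=0.3517

x_post = 0.0077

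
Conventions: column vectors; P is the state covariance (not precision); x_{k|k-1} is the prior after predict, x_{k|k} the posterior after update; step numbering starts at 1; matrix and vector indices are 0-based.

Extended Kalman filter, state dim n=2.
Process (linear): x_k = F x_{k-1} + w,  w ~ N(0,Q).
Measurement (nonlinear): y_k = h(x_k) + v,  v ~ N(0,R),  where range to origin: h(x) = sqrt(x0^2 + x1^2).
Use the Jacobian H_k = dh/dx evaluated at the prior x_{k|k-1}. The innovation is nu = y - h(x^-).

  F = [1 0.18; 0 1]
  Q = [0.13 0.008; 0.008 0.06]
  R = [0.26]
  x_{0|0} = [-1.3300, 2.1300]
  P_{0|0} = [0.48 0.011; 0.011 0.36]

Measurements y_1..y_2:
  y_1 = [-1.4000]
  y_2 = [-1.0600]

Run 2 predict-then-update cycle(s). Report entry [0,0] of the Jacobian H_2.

step 1: x^-=[-0.9466, 2.1300]  P^-=[0.6256 0.0838; 0.0838 0.4200]  H_jac=[-0.4061 0.9138]  S=[0.6517]  K=[-0.2724; 0.5367]  nu=[-3.7309]  x^+=[0.0695, 0.1277]  P^+=[0.5773 0.1791; 0.1791 0.2323]
step 2: x^-=[0.0925, 0.1277]  P^-=[0.7793 0.2289; 0.2289 0.2923]  H_jac=[0.5867 0.8098]  S=[0.9374]  K=[0.6855; 0.3957]  nu=[-1.2176]  x^+=[-0.7422, -0.3542]  P^+=[0.3388 -0.0254; -0.0254 0.1455]

H_jac[0,0] = 0.5867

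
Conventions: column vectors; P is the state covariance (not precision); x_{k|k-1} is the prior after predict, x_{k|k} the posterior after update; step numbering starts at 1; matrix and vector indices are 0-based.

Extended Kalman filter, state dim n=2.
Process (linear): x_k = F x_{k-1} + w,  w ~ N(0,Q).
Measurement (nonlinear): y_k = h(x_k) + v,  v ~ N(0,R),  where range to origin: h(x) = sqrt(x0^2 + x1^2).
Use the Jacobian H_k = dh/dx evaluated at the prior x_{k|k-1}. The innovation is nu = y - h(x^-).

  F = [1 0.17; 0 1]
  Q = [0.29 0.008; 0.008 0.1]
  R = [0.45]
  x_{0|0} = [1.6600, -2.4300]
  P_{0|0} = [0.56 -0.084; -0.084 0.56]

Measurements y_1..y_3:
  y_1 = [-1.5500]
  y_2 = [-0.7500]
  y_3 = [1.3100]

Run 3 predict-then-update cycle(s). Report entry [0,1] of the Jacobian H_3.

H_jac[0,1] = 0.3084

step 1: x^-=[1.2469, -2.4300]  P^-=[0.8376 0.0192; 0.0192 0.6600]  H_jac=[0.4565 -0.8897]  S=[1.1314]  K=[0.3229; -0.5113]  nu=[-4.2812]  x^+=[-0.1355, -0.2412]  P^+=[0.7197 0.2060; 0.2060 0.3643]
step 2: x^-=[-0.1765, -0.2412]  P^-=[1.0902 0.2759; 0.2759 0.4643]  H_jac=[-0.5904 -0.8071]  S=[1.3954]  K=[-0.6209; -0.3853]  nu=[-1.0489]  x^+=[0.4747, 0.1629]  P^+=[0.5523 -0.0579; -0.0579 0.2572]
step 3: x^-=[0.5024, 0.1629]  P^-=[0.8301 -0.0062; -0.0062 0.3572]  H_jac=[0.9513 0.3084]  S=[1.2315]  K=[0.6397; 0.0847]  nu=[0.7818]  x^+=[1.0025, 0.2291]  P^+=[0.3262 -0.0729; -0.0729 0.3483]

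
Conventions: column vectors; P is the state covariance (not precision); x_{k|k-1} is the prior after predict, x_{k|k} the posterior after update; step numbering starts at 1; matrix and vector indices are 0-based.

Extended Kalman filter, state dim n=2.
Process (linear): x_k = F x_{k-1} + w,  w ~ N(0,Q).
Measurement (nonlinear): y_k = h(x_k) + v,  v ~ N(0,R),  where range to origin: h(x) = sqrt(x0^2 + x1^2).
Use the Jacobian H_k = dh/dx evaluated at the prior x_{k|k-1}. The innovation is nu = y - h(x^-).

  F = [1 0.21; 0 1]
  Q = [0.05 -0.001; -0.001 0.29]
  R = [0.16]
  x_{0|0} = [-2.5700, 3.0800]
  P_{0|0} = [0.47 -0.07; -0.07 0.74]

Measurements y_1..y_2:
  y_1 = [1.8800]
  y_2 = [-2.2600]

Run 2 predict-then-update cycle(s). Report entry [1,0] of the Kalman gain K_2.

step 1: x^-=[-1.9232, 3.0800]  P^-=[0.5232 0.0844; 0.0844 1.0300]  H_jac=[-0.5296 0.8482]  S=[0.9720]  K=[-0.2115; 0.8528]  nu=[-1.7511]  x^+=[-1.5529, 1.5866]  P^+=[0.4798 0.2597; 0.2597 0.3230]
step 2: x^-=[-1.2197, 1.5866]  P^-=[0.6531 0.3265; 0.3265 0.6130]  H_jac=[-0.6095 0.7928]  S=[0.4724]  K=[-0.2947; 0.6076]  nu=[-4.2612]  x^+=[0.0359, -1.0024]  P^+=[0.6121 0.4111; 0.4111 0.4387]

K[1,0] = 0.6076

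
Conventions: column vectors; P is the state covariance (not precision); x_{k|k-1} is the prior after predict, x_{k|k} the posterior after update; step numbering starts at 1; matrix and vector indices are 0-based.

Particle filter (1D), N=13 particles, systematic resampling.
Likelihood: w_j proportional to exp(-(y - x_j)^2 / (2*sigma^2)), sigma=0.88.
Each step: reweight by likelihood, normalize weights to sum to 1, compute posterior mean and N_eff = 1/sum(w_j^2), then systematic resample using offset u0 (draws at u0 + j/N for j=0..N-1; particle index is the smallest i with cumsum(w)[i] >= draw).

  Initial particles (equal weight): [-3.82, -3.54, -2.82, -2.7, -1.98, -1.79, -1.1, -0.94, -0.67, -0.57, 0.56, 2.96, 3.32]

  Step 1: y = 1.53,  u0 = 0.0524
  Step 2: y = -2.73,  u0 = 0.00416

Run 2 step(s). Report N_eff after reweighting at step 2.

N_eff = 1.2082

step 1: w=[0.0000, 0.0000, 0.0000, 0.0000, 0.0003, 0.0008, 0.0107, 0.0182, 0.0410, 0.0541, 0.5080, 0.2491, 0.1178]  mean=1.3238  Neff=2.9491  idx=[8, 10, 10, 10, 10, 10, 10, 10, 11, 11, 11, 12, 12]
step 2: w=[0.9091, 0.0130, 0.0130, 0.0130, 0.0130, 0.0130, 0.0130, 0.0130, 0.0000, 0.0000, 0.0000, 0.0000, 0.0000]  mean=-0.5582  Neff=1.2082  idx=[0, 0, 0, 0, 0, 0, 0, 0, 0, 0, 0, 0, 2]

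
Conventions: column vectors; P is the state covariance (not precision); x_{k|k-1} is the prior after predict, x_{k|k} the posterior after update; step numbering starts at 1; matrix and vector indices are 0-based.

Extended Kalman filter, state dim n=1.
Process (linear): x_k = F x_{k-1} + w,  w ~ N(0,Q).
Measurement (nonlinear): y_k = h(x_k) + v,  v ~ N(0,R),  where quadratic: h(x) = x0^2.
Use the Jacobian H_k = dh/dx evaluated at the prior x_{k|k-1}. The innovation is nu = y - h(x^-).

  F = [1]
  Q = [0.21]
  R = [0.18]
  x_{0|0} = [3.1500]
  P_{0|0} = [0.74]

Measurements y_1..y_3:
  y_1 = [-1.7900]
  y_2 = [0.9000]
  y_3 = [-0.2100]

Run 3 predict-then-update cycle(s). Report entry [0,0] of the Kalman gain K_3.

K[0,0] = 0.4110

step 1: x^-=[3.1500]  P^-=[0.9500]  H_jac=[6.3000]  S=[37.8855]  K=[0.1580]  nu=[-11.7125]  x^+=[1.2997]  P^+=[0.0045]
step 2: x^-=[1.2997]  P^-=[0.2145]  H_jac=[2.5994]  S=[1.6295]  K=[0.3422]  nu=[-0.7892]  x^+=[1.0296]  P^+=[0.0237]
step 3: x^-=[1.0296]  P^-=[0.2337]  H_jac=[2.0593]  S=[1.1710]  K=[0.4110]  nu=[-1.2701]  x^+=[0.5076]  P^+=[0.0359]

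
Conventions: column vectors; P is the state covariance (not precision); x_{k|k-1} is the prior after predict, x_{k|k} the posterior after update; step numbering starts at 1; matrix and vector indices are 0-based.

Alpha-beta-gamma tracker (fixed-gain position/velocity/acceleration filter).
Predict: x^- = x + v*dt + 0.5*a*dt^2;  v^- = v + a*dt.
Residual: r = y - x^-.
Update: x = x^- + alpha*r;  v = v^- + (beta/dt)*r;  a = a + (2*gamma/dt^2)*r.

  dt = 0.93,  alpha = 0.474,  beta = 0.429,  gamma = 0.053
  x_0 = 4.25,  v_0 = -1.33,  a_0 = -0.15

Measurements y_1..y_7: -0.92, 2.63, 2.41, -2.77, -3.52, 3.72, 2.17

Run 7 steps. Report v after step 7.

step 1: x_pred=2.9482  r=-3.8682  x^+=1.1147  v^+=-3.2539  a^+=-0.6241
step 2: x_pred=-2.1813  r=4.8113  x^+=0.0993  v^+=-1.6149  a^+=-0.0344
step 3: x_pred=-1.4175  r=3.8275  x^+=0.3968  v^+=0.1187  a^+=0.4347
step 4: x_pred=0.6951  r=-3.4651  x^+=-0.9474  v^+=-1.0755  a^+=0.0100
step 5: x_pred=-1.9432  r=-1.5768  x^+=-2.6906  v^+=-1.7935  a^+=-0.1833
step 6: x_pred=-4.4379  r=8.1579  x^+=-0.5710  v^+=1.7992  a^+=0.8166
step 7: x_pred=1.4553  r=0.7147  x^+=1.7941  v^+=2.8882  a^+=0.9041

v_post = 2.8882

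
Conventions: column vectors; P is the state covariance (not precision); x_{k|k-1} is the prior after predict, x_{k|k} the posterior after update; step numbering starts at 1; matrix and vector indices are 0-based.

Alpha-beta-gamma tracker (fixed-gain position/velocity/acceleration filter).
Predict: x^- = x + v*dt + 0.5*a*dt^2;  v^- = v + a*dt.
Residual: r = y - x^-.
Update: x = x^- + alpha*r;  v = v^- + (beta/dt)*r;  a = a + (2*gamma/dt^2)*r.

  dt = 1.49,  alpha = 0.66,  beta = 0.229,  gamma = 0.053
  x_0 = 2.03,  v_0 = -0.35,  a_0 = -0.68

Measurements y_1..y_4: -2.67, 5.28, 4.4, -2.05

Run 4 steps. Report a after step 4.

a_post = -0.2151

step 1: x_pred=0.7537  r=-3.4237  x^+=-1.5060  v^+=-1.8894  a^+=-0.8435
step 2: x_pred=-5.2574  r=10.5374  x^+=1.6973  v^+=-1.5266  a^+=-0.3403
step 3: x_pred=-0.9552  r=5.3552  x^+=2.5792  v^+=-1.2107  a^+=-0.0847
step 4: x_pred=0.6813  r=-2.7313  x^+=-1.1214  v^+=-1.7566  a^+=-0.2151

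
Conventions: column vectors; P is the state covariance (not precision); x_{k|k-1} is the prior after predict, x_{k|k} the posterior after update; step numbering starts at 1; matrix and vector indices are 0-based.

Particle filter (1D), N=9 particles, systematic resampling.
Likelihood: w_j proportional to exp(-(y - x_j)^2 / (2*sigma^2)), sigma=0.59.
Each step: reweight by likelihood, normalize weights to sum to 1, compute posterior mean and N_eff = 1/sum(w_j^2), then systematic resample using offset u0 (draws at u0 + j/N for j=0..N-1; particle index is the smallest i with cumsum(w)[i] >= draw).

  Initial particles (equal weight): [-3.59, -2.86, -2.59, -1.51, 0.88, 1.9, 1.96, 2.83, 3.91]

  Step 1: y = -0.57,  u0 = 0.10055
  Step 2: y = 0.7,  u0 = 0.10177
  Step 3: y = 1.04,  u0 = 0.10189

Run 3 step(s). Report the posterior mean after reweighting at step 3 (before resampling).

post_mean = 0.8800

step 1: w=[0.0000, 0.0016, 0.0085, 0.8427, 0.1463, 0.0005, 0.0003, 0.0000, 0.0000]  mean=-1.1690  Neff=1.3667  idx=[3, 3, 3, 3, 3, 3, 3, 4, 4]
step 2: w=[0.0005, 0.0005, 0.0005, 0.0005, 0.0005, 0.0005, 0.0005, 0.4984, 0.4984]  mean=0.8722  Neff=2.0132  idx=[7, 7, 7, 7, 8, 8, 8, 8, 8]
step 3: w=[0.1111, 0.1111, 0.1111, 0.1111, 0.1111, 0.1111, 0.1111, 0.1111, 0.1111]  mean=0.8800  Neff=9.0000  idx=[0, 1, 2, 3, 4, 5, 6, 7, 8]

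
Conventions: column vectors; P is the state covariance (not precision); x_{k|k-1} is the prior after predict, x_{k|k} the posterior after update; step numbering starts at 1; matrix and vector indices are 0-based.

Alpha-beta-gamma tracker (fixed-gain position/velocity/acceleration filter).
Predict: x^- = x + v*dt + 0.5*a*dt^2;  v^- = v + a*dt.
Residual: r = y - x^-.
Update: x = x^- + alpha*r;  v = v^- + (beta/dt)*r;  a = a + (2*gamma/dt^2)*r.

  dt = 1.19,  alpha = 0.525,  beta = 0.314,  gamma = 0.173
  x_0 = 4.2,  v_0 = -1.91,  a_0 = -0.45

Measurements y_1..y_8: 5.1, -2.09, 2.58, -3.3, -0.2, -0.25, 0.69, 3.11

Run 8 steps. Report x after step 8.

x_post = 3.8818

step 1: x_pred=1.6085  r=3.4915  x^+=3.4415  v^+=-1.5242  a^+=0.4031
step 2: x_pred=1.9131  r=-4.0031  x^+=-0.1885  v^+=-2.1008  a^+=-0.5750
step 3: x_pred=-3.0956  r=5.6756  x^+=-0.1159  v^+=-1.2875  a^+=0.8117
step 4: x_pred=-1.0733  r=-2.2267  x^+=-2.2423  v^+=-0.9091  a^+=0.2677
step 5: x_pred=-3.1346  r=2.9346  x^+=-1.5939  v^+=0.1838  a^+=0.9847
step 6: x_pred=-0.6780  r=0.4280  x^+=-0.4533  v^+=1.4685  a^+=1.0893
step 7: x_pred=2.0655  r=-1.3755  x^+=1.3433  v^+=2.4018  a^+=0.7532
step 8: x_pred=4.7347  r=-1.6247  x^+=3.8818  v^+=2.8693  a^+=0.3562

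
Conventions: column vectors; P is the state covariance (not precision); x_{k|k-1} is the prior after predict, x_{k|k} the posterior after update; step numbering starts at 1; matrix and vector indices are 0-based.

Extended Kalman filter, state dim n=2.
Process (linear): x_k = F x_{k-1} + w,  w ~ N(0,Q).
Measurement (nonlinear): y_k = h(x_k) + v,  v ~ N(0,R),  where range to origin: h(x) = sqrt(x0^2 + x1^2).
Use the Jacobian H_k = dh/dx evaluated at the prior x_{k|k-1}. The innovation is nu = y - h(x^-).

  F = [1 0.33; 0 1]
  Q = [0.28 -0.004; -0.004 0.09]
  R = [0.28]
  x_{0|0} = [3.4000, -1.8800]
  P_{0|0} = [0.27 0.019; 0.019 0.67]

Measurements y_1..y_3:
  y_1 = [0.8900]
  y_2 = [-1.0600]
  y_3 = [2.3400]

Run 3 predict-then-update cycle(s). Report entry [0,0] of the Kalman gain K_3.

step 1: x^-=[2.7796, -1.8800]  P^-=[0.6355 0.2361; 0.2361 0.7600]  H_jac=[0.8283 -0.5602]  S=[0.7354]  K=[0.5359; -0.3130]  nu=[-2.4657]  x^+=[1.4582, -1.1082]  P^+=[0.4243 0.3595; 0.3595 0.6879]
step 2: x^-=[1.0925, -1.1082]  P^-=[1.0165 0.5825; 0.5825 0.7779]  H_jac=[0.7021 -0.7121]  S=[0.5931]  K=[0.5039; -0.2445]  nu=[-2.6162]  x^+=[-0.2256, -0.4684]  P^+=[0.8659 0.6556; 0.6556 0.7425]
step 3: x^-=[-0.3802, -0.4684]  P^-=[1.6594 0.8966; 0.8966 0.8325]  H_jac=[-0.6302 -0.7764]  S=[2.3183]  K=[-0.7514; -0.5225]  nu=[1.7367]  x^+=[-1.6851, -1.3759]  P^+=[0.3506 -0.0136; -0.0136 0.1995]

K[0,0] = -0.7514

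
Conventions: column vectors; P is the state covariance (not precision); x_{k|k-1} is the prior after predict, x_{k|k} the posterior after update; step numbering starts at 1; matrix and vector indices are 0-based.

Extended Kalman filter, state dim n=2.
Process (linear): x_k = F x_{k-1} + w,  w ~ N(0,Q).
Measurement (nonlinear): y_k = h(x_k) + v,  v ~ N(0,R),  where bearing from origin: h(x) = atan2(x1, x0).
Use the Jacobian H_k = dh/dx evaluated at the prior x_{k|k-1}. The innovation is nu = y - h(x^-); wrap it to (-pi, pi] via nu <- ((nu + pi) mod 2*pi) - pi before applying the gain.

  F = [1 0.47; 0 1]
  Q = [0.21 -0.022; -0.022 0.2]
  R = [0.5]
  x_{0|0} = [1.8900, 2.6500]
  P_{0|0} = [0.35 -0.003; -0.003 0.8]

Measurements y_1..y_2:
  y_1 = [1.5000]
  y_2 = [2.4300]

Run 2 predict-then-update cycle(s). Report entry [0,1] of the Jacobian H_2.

step 1: x^-=[3.1355, 2.6500]  P^-=[0.7339 0.3510; 0.3510 1.0000]  H_jac=[-0.1572 0.1860]  S=[0.5322]  K=[-0.0941; 0.2459]  nu=[0.7983]  x^+=[3.0604, 2.8463]  P^+=[0.7292 0.3633; 0.3633 0.9678]
step 2: x^-=[4.3981, 2.8463]  P^-=[1.4945 0.7962; 0.7962 1.1678]  H_jac=[-0.1037 0.1603]  S=[0.5196]  K=[-0.0527; 0.2013]  nu=[1.8556]  x^+=[4.3003, 3.2197]  P^+=[1.4931 0.8017; 0.8017 1.1468]

H_jac[0,1] = 0.1603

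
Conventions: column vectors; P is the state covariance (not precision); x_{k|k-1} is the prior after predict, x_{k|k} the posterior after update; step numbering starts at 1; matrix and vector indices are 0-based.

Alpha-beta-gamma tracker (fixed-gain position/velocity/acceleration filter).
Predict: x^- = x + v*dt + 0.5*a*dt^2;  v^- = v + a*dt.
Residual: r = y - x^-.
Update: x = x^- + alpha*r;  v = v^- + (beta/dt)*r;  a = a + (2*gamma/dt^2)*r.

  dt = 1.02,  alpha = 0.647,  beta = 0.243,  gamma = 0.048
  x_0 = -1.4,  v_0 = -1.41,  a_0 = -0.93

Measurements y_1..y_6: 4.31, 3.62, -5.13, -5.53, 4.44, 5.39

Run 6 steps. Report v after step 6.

step 1: x_pred=-3.3220  r=7.6320  x^+=1.6159  v^+=-0.5404  a^+=-0.2258
step 2: x_pred=0.9473  r=2.6727  x^+=2.6765  v^+=-0.1339  a^+=0.0208
step 3: x_pred=2.5507  r=-7.6807  x^+=-2.4187  v^+=-1.9425  a^+=-0.6879
step 4: x_pred=-4.7579  r=-0.7721  x^+=-5.2574  v^+=-2.8281  a^+=-0.7591
step 5: x_pred=-8.5370  r=12.9770  x^+=-0.1409  v^+=-0.5108  a^+=0.4383
step 6: x_pred=-0.4339  r=5.8239  x^+=3.3342  v^+=1.3237  a^+=0.9757

v_post = 1.3237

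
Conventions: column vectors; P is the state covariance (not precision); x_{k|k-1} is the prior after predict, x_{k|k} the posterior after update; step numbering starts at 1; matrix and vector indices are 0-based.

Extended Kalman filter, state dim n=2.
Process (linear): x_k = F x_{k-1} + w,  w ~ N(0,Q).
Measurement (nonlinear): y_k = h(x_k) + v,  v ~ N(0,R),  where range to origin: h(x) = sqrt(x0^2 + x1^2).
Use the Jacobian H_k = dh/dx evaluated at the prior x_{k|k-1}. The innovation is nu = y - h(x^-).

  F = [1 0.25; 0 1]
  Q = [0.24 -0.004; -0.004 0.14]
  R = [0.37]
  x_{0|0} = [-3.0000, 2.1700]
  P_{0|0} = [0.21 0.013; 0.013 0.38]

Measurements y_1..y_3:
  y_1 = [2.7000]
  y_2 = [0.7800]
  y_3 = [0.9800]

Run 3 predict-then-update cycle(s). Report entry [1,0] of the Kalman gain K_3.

step 1: x^-=[-2.4575, 2.1700]  P^-=[0.4802 0.1040; 0.1040 0.5200]  H_jac=[-0.7496 0.6619]  S=[0.7645]  K=[-0.3809; 0.3483]  nu=[-0.5784]  x^+=[-2.2372, 1.9686]  P^+=[0.3694 0.2054; 0.2054 0.4273]
step 2: x^-=[-1.7451, 1.9686]  P^-=[0.7388 0.3082; 0.3082 0.5673]  H_jac=[-0.6634 0.7483]  S=[0.7067]  K=[-0.3671; 0.3114]  nu=[-1.8507]  x^+=[-1.0658, 1.3923]  P^+=[0.6435 0.3890; 0.3890 0.4988]
step 3: x^-=[-0.7177, 1.3923]  P^-=[1.1092 0.5097; 0.5097 0.6388]  H_jac=[-0.4582 0.8889]  S=[0.6924]  K=[-0.0797; 0.4828]  nu=[-0.5864]  x^+=[-0.6710, 1.1092]  P^+=[1.1048 0.5363; 0.5363 0.4774]

K[1,0] = 0.4828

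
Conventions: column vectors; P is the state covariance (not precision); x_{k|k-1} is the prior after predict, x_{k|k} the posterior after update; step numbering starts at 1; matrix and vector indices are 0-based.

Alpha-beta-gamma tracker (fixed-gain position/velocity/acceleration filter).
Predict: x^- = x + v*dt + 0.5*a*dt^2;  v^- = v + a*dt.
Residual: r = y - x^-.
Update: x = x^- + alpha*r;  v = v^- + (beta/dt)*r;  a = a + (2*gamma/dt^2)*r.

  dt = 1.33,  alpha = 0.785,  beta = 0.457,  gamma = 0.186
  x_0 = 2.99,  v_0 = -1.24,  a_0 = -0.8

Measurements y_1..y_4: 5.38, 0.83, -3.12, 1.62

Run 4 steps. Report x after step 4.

step 1: x_pred=0.6332  r=4.7468  x^+=4.3594  v^+=-0.6730  a^+=0.1982
step 2: x_pred=3.6397  r=-2.8097  x^+=1.4341  v^+=-1.3748  a^+=-0.3926
step 3: x_pred=-0.7416  r=-2.3784  x^+=-2.6086  v^+=-2.7142  a^+=-0.8928
step 4: x_pred=-7.0082  r=8.6282  x^+=-0.2351  v^+=-0.9369  a^+=0.9217

x_post = -0.2351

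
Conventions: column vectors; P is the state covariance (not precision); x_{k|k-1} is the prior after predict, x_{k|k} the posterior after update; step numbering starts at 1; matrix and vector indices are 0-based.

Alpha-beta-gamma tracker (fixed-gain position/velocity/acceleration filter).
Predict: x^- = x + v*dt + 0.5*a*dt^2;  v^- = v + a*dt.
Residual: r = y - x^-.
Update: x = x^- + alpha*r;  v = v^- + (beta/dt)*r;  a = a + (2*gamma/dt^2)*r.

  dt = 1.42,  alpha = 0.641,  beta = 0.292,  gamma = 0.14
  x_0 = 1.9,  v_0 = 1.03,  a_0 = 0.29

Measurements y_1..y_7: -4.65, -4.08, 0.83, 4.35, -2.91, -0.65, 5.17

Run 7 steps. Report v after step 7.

step 1: x_pred=3.6550  r=-8.3050  x^+=-1.6685  v^+=-0.2660  a^+=-0.8632
step 2: x_pred=-2.9165  r=-1.1635  x^+=-3.6623  v^+=-1.7310  a^+=-1.0248
step 3: x_pred=-7.1536  r=7.9836  x^+=-2.0361  v^+=-1.5446  a^+=0.0838
step 4: x_pred=-4.1449  r=8.4949  x^+=1.3003  v^+=0.3213  a^+=1.2634
step 5: x_pred=3.0303  r=-5.9403  x^+=-0.7774  v^+=0.8938  a^+=0.4385
step 6: x_pred=0.9339  r=-1.5839  x^+=-0.0814  v^+=1.1908  a^+=0.2186
step 7: x_pred=1.8300  r=3.3400  x^+=3.9709  v^+=2.1880  a^+=0.6824

v_post = 2.1880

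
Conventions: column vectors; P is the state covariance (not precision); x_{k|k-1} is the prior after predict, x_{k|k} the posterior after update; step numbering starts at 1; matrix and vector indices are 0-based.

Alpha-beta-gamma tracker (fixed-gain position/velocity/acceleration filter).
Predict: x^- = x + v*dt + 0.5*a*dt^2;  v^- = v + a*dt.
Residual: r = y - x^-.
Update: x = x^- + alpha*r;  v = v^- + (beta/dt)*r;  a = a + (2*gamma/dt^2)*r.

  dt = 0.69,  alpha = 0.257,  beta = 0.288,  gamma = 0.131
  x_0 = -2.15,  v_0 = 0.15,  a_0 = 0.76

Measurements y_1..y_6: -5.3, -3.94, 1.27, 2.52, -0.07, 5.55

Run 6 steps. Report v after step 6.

v_post = 8.4427

step 1: x_pred=-1.8656  r=-3.4344  x^+=-2.7482  v^+=-0.7591  a^+=-1.1300
step 2: x_pred=-3.5410  r=-0.3990  x^+=-3.6435  v^+=-1.7053  a^+=-1.3496
step 3: x_pred=-5.1415  r=6.4115  x^+=-3.4937  v^+=0.0396  a^+=2.1787
step 4: x_pred=-2.9478  r=5.4678  x^+=-1.5426  v^+=3.8251  a^+=5.1876
step 5: x_pred=2.3317  r=-2.4017  x^+=1.7144  v^+=6.4021  a^+=3.8660
step 6: x_pred=7.0522  r=-1.5022  x^+=6.6661  v^+=8.4427  a^+=3.0393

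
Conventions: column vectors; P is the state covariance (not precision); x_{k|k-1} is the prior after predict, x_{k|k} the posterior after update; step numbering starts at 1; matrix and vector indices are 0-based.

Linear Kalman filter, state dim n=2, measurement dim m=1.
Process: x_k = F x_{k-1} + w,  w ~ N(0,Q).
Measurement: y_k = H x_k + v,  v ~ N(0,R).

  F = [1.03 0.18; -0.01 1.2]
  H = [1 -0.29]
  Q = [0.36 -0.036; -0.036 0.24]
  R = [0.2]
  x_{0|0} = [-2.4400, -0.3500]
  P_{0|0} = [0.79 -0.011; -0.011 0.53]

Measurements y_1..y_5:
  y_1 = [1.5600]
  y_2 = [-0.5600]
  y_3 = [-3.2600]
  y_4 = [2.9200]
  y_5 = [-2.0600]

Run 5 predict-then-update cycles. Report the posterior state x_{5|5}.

step 1: x^-=[-2.5762, -0.3956]  P^-=[1.2112 0.0568; 0.0568 1.0035]  S=[1.4627]  K=[0.8168; -0.1602]  nu=[4.0215]  x^+=[0.7086, -1.0397]  P^+=[0.2353 0.2481; 0.2481 0.9660]
step 2: x^-=[0.5427, -1.2547]  P^-=[0.7329 0.4765; 0.4765 1.6251]  S=[0.7933]  K=[0.7498; 0.0065]  nu=[-1.4666]  x^+=[-0.5569, -1.2643]  P^+=[0.2870 0.4726; 0.4726 1.6251]
step 3: x^-=[-0.8011, -1.5115]  P^-=[0.8924 0.8953; 0.8953 2.5688]  S=[0.7891]  K=[0.8018; 0.1906]  nu=[-2.8972]  x^+=[-3.1242, -2.0636]  P^+=[0.3850 0.7748; 0.7748 2.5402]
step 4: x^-=[-3.5893, -2.4451]  P^-=[1.1381 1.4649; 1.4649 3.8793]  S=[0.8147]  K=[0.8755; 0.4173]  nu=[5.8003]  x^+=[1.4888, -0.0249]  P^+=[0.5136 1.1673; 1.1673 3.7375]
step 5: x^-=[1.5290, -0.0447]  P^-=[1.4588 2.2067; 2.2067 5.5940]  S=[0.8494]  K=[0.9641; 0.6881]  nu=[-3.6020]  x^+=[-1.9436, -2.5232]  P^+=[0.6694 1.6433; 1.6433 5.1919]

x_post = [-1.9436, -2.5232]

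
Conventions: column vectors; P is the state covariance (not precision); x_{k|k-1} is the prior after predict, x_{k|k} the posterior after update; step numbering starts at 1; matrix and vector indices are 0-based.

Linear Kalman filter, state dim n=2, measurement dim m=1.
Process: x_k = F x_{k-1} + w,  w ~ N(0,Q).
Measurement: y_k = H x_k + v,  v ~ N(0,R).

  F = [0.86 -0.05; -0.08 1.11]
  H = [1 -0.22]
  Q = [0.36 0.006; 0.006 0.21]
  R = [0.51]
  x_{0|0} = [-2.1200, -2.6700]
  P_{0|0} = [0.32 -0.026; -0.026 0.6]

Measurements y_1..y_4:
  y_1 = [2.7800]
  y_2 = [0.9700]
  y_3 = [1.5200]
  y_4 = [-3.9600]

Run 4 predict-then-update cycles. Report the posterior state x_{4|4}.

step 1: x^-=[-1.6897, -2.7941]  P^-=[0.6004 -0.0742; -0.0742 0.9559]  S=[1.1893]  K=[0.5186; -0.2392]  nu=[3.8550]  x^+=[0.3093, -3.7164]  P^+=[0.2806 0.0733; 0.0733 0.8879]
step 2: x^-=[0.4518, -4.1499]  P^-=[0.5634 0.0077; 0.0077 1.2927]  S=[1.1326]  K=[0.4960; -0.2443]  nu=[-0.3948]  x^+=[0.2560, -4.0535]  P^+=[0.2848 0.1449; 0.1449 1.2251]
step 3: x^-=[0.4229, -4.5198]  P^-=[0.5613 0.0573; 0.0573 1.6955]  S=[1.1281]  K=[0.4863; -0.2798]  nu=[0.1028]  x^+=[0.4728, -4.5486]  P^+=[0.2944 0.2109; 0.2109 1.6072]
step 4: x^-=[0.6341, -5.0868]  P^-=[0.5636 0.0987; 0.0987 2.1547]  S=[1.1345]  K=[0.4777; -0.3308]  nu=[-5.7132]  x^+=[-2.0950, -3.1966]  P^+=[0.3048 0.2780; 0.2780 2.0305]

x_post = [-2.0950, -3.1966]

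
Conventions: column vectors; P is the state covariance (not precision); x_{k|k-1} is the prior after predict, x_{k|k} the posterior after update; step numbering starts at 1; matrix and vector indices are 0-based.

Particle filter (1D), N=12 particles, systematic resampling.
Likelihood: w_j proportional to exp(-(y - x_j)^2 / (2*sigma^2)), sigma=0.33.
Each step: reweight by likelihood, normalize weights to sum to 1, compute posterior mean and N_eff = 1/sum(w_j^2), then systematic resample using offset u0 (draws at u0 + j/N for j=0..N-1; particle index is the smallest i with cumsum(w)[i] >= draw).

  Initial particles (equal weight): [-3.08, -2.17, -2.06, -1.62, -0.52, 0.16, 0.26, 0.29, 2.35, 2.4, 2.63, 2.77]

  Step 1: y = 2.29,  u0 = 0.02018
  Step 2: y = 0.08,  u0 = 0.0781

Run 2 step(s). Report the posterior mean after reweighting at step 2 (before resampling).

step 1: w=[0.0000, 0.0000, 0.0000, 0.0000, 0.0000, 0.0000, 0.0000, 0.0000, 0.3433, 0.3302, 0.2053, 0.1212]  mean=2.4749  Neff=3.5245  idx=[8, 8, 8, 8, 9, 9, 9, 9, 10, 10, 10, 11]
step 2: w=[0.1852, 0.1852, 0.1852, 0.1852, 0.0646, 0.0646, 0.0646, 0.0646, 0.0004, 0.0004, 0.0004, 0.0000]  mean=2.3632  Neff=6.5017  idx=[0, 0, 1, 1, 2, 2, 3, 3, 4, 5, 6, 7]

post_mean = 2.3632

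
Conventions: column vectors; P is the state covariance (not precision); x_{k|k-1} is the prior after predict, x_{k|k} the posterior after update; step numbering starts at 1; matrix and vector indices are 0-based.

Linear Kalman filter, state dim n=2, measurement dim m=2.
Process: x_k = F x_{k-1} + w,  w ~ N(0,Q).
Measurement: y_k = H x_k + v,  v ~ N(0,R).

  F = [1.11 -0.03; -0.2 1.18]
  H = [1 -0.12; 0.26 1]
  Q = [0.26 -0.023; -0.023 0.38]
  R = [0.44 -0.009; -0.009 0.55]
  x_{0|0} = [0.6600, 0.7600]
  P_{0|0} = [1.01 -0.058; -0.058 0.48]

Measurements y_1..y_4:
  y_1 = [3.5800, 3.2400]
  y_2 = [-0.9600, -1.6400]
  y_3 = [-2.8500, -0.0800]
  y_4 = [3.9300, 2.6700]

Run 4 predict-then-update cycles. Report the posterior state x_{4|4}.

step 1: x^-=[0.7098, 0.7648]  P^-=[1.5087 -0.3405; -0.3405 1.1161]  S=[2.0465 -0.0806; -0.0806 1.5910]  K=[0.7600 0.0710; -0.2068 0.6354]  nu=[2.9620, 2.2907]  x^+=[3.1235, 1.6076]  P^+=[0.3274 -0.0529; -0.0529 0.3651]
step 2: x^-=[3.4188, 1.2723]  P^-=[0.6672 -0.1782; -0.1782 0.9264]  S=[1.1634 -0.1194; -0.1194 1.4288]  K=[0.5967 0.0465; -0.1872 0.6003]  nu=[-4.2261, -3.8012]  x^+=[0.7202, -0.2185]  P^+=[0.2566 -0.0465; -0.0465 0.3439]
step 3: x^-=[0.8060, -0.4019]  P^-=[0.5795 -0.1533; -0.1533 0.8911]  S=[1.0691 -0.1138; -0.1138 1.4006]  K=[0.5639 0.0439; -0.1803 0.5931]  nu=[-3.7042, 0.1123]  x^+=[-1.2779, 0.3325]  P^+=[0.2425 -0.0439; -0.0439 0.3393]
step 4: x^-=[-1.4285, 0.6480]  P^-=[0.5620 -0.1467; -0.1467 0.8829]  S=[1.0499 -0.1109; -0.1109 1.3946]  K=[0.5567 0.0439; -0.1781 0.5916]  nu=[5.4363, 2.3934]  x^+=[1.7027, 1.0956]  P^+=[0.2394 -0.0431; -0.0431 0.3382]

x_post = [1.7027, 1.0956]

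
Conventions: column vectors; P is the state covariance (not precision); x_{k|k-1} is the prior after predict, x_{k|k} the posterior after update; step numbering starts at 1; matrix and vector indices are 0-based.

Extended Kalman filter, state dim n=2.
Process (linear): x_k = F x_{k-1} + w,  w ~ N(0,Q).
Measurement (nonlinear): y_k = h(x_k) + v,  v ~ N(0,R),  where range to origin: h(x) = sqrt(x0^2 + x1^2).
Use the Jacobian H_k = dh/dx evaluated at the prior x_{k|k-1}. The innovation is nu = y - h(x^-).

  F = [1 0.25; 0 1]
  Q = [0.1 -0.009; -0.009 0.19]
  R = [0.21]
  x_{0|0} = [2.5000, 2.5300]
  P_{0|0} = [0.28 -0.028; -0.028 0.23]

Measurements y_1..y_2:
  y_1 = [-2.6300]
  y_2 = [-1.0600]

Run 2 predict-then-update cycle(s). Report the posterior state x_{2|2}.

x_post = [0.0027, 0.5859]

step 1: x^-=[3.1325, 2.5300]  P^-=[0.3804 0.0205; 0.0205 0.4200]  H_jac=[0.7780 0.6283]  S=[0.6261]  K=[0.4932; 0.4470]  nu=[-6.6566]  x^+=[-0.1508, -0.4454]  P^+=[0.2281 -0.1175; -0.1175 0.2949]
step 2: x^-=[-0.2621, -0.4454]  P^-=[0.2877 -0.0528; -0.0528 0.4849]  H_jac=[-0.5072 -0.8618]  S=[0.5980]  K=[-0.1679; -0.6540]  nu=[-1.5768]  x^+=[0.0027, 0.5859]  P^+=[0.2709 -0.1185; -0.1185 0.2291]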